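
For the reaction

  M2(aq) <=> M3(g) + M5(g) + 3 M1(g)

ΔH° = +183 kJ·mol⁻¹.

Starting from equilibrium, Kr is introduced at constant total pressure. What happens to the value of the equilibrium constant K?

unchanged

The equilibrium constant depends only on temperature. This perturbation may move the position of equilibrium, but since T is unchanged, K itself is unchanged.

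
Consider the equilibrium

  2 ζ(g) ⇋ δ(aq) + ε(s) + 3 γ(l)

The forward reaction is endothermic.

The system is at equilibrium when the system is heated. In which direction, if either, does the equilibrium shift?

right

The forward reaction is endothermic. Raising T favours the endothermic direction — shift to the right.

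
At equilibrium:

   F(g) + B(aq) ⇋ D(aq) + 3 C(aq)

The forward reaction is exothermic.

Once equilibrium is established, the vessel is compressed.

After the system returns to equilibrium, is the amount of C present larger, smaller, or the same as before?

Gas moles: reactants 1, products 0 (Δn_gas = -1). Compression shifts the system toward the side with fewer moles of gas — to the right.
The net shift is to the right. C is a product, so its amount increases.

increases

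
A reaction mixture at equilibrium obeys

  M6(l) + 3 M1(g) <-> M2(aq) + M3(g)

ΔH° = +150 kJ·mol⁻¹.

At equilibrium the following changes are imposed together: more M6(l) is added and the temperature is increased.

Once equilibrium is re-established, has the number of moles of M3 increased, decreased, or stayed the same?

M6 is a pure liquid; its activity is 1 regardless of amount, so Q is unaffected — no shift from this change.
The forward reaction is endothermic. Raising T favours the endothermic direction — shift to the right.
The net shift is to the right. M3 is a product, so its amount increases.

increases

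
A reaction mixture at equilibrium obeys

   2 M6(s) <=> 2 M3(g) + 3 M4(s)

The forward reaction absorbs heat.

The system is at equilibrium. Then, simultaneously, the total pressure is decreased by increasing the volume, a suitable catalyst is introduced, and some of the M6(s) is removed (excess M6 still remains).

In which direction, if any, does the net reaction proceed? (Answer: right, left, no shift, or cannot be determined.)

Gas moles: reactants 0, products 2 (Δn_gas = +2). Expansion shifts the system toward the side with more moles of gas — to the right.
A catalyst speeds both forward and reverse rates equally; it changes neither Q nor K — no shift from this change.
M6 is a pure solid; its activity is 1 regardless of amount, so Q is unaffected — no shift from this change.
Only the nonzero effect(s) matter; the net shift is to the right.

right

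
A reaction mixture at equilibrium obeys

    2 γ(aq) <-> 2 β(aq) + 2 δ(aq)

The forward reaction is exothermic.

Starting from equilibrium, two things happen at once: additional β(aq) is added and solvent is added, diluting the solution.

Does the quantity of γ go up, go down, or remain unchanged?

cannot be determined

Adding β (aq), a product, drives the reaction to the left.
Dilution lowers every aqueous concentration by the same factor. Δn_aq = 4 − 2 = +2, so the system shifts toward the side with more dissolved moles — to the right.
The two effects oppose each other, so the net shift — and hence the change in γ — cannot be determined from the given information.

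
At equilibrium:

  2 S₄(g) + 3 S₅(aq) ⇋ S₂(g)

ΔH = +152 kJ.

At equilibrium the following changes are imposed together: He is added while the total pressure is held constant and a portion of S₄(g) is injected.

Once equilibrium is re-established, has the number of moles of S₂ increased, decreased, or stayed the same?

Adding inert gas at constant total pressure expands the volume and lowers every reacting partial pressure. With Δn_gas = 1 − 2 = -1, Q moves away from K toward the side with fewer gas moles, so the system shifts toward the side with more gas moles — to the left.
Adding S₄ (g), a reactant, drives the reaction to the right.
The two effects oppose each other, so the net shift — and hence the change in S₂ — cannot be determined from the given information.

cannot be determined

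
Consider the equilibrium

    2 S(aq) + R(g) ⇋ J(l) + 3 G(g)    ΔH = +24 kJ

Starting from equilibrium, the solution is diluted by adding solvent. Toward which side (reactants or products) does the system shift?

Dilution lowers every aqueous concentration by the same factor. Δn_aq = 0 − 2 = -2, so the system shifts toward the side with more dissolved moles — to the left.

left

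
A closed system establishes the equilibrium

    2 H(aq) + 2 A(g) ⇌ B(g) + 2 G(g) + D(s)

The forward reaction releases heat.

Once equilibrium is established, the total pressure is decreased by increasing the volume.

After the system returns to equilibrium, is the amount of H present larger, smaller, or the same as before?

Gas moles: reactants 2, products 3 (Δn_gas = +1). Expansion shifts the system toward the side with more moles of gas — to the right.
The net shift is to the right. H is a reactant, so its amount decreases.

decreases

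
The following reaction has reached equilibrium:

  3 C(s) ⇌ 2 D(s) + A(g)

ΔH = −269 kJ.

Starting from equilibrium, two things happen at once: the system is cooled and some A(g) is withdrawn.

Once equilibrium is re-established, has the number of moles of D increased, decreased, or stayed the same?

The forward reaction is exothermic. Lowering T favours the exothermic direction — shift to the right.
Removing A (g), a product, drives the reaction to the right.
The net shift is to the right. D is a product, so its amount increases.

increases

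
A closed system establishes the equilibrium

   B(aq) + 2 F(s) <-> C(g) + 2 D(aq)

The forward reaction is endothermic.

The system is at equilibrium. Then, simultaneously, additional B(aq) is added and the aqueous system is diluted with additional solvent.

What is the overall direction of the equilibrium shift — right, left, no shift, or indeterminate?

Adding B (aq), a reactant, drives the reaction to the right.
Dilution lowers every aqueous concentration by the same factor. Δn_aq = 2 − 1 = +1, so the system shifts toward the side with more dissolved moles — to the right.
All effects act in the same direction — net shift to the right.

right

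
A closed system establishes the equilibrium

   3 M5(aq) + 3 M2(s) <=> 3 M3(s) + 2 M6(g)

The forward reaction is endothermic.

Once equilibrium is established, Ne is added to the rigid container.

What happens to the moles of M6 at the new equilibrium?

At constant volume, adding an inert gas leaves every reacting species' partial pressure unchanged, so Q is unchanged — no shift from this change.
No net shift occurs, so the amount of M6 is unchanged.

unchanged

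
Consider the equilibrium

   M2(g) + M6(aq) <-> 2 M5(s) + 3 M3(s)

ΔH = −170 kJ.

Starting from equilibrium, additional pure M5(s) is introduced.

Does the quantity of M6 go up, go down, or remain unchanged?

unchanged

M5 is a pure solid; its activity is 1 regardless of amount, so Q is unaffected — no shift from this change.
No net shift occurs, so the amount of M6 is unchanged.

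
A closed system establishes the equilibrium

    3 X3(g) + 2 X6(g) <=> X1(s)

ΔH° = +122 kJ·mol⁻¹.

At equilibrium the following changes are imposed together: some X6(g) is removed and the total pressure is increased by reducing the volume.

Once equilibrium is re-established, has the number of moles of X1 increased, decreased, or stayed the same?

Removing X6 (g), a reactant, drives the reaction to the left.
Gas moles: reactants 5, products 0 (Δn_gas = -5). Compression shifts the system toward the side with fewer moles of gas — to the right.
The two effects oppose each other, so the net shift — and hence the change in X1 — cannot be determined from the given information.

cannot be determined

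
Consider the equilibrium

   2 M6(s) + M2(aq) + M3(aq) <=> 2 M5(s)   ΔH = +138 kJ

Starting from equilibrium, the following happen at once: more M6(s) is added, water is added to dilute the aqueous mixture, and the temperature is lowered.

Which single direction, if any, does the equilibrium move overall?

left

M6 is a pure solid; its activity is 1 regardless of amount, so Q is unaffected — no shift from this change.
Dilution lowers every aqueous concentration by the same factor. Δn_aq = 0 − 2 = -2, so the system shifts toward the side with more dissolved moles — to the left.
The forward reaction is endothermic. Lowering T favours the exothermic direction — shift to the left.
Only the nonzero effect(s) matter; the net shift is to the left.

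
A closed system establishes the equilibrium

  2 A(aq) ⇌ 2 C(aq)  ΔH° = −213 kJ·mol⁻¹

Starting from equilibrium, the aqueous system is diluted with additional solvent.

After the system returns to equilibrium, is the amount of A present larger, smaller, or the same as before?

unchanged

Dilution scales every aqueous concentration by the same factor. Δn_aq = 2 − 2 = 0, so Q is unchanged — no shift.
No net shift occurs, so the amount of A is unchanged.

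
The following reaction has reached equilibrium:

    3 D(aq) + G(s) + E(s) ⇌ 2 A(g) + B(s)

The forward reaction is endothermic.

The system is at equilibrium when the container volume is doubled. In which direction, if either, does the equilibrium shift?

right

Gas moles: reactants 0, products 2 (Δn_gas = +2). Expansion shifts the system toward the side with more moles of gas — to the right.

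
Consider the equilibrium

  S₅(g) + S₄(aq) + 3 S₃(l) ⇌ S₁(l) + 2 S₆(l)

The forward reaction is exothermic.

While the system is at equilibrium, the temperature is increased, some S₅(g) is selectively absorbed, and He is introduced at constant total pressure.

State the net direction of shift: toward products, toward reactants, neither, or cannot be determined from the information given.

left

The forward reaction is exothermic. Raising T favours the endothermic direction — shift to the left.
Removing S₅ (g), a reactant, drives the reaction to the left.
Adding inert gas at constant total pressure expands the volume and lowers every reacting partial pressure. With Δn_gas = 0 − 1 = -1, Q moves away from K toward the side with fewer gas moles, so the system shifts toward the side with more gas moles — to the left.
All effects act in the same direction — net shift to the left.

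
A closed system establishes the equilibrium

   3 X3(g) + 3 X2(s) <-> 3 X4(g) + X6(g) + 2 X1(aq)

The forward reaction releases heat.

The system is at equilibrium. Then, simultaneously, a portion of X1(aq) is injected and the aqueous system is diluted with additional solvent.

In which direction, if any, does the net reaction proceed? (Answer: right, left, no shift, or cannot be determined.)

cannot be determined

Adding X1 (aq), a product, drives the reaction to the left.
Dilution lowers every aqueous concentration by the same factor. Δn_aq = 2 − 0 = +2, so the system shifts toward the side with more dissolved moles — to the right.
The individual effects push in opposite directions; without quantitative information the net direction cannot be determined.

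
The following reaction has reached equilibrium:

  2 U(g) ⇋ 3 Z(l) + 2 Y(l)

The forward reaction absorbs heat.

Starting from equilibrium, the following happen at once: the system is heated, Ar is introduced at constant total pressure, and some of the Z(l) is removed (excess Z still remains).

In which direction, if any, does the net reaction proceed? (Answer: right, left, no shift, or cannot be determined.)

The forward reaction is endothermic. Raising T favours the endothermic direction — shift to the right.
Adding inert gas at constant total pressure expands the volume and lowers every reacting partial pressure. With Δn_gas = 0 − 2 = -2, Q moves away from K toward the side with fewer gas moles, so the system shifts toward the side with more gas moles — to the left.
Z is a pure liquid; its activity is 1 regardless of amount, so Q is unaffected — no shift from this change.
The individual effects push in opposite directions; without quantitative information the net direction cannot be determined.

cannot be determined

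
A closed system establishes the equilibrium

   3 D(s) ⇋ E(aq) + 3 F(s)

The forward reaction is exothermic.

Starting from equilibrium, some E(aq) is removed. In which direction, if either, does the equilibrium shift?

Removing E (aq), a product, drives the reaction to the right.

right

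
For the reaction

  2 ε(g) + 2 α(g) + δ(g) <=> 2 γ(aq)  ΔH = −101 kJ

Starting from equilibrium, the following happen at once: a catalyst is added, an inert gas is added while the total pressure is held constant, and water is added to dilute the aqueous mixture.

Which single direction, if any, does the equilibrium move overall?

cannot be determined

A catalyst speeds both forward and reverse rates equally; it changes neither Q nor K — no shift from this change.
Adding inert gas at constant total pressure expands the volume and lowers every reacting partial pressure. With Δn_gas = 0 − 5 = -5, Q moves away from K toward the side with fewer gas moles, so the system shifts toward the side with more gas moles — to the left.
Dilution lowers every aqueous concentration by the same factor. Δn_aq = 2 − 0 = +2, so the system shifts toward the side with more dissolved moles — to the right.
The individual effects push in opposite directions; without quantitative information the net direction cannot be determined.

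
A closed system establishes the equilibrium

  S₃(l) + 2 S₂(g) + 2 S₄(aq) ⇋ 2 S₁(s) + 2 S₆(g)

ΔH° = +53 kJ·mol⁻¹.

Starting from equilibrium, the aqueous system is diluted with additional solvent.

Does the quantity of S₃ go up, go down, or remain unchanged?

Dilution lowers every aqueous concentration by the same factor. Δn_aq = 0 − 2 = -2, so the system shifts toward the side with more dissolved moles — to the left.
The net shift is to the left. S₃ is a reactant, so its amount increases.

increases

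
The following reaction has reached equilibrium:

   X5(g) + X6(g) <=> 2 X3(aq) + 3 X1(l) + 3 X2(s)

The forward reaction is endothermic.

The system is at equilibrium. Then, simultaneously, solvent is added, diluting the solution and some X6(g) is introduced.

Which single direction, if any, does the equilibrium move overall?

right

Dilution lowers every aqueous concentration by the same factor. Δn_aq = 2 − 0 = +2, so the system shifts toward the side with more dissolved moles — to the right.
Adding X6 (g), a reactant, drives the reaction to the right.
All effects act in the same direction — net shift to the right.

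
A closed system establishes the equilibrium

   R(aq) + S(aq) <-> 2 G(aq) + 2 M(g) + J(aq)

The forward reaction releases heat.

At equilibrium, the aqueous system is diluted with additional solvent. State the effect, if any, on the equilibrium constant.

unchanged

The equilibrium constant depends only on temperature. This perturbation may move the position of equilibrium, but since T is unchanged, K itself is unchanged.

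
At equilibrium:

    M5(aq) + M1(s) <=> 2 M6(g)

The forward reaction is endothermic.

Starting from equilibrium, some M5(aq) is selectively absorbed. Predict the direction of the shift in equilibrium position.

Removing M5 (aq), a reactant, drives the reaction to the left.

left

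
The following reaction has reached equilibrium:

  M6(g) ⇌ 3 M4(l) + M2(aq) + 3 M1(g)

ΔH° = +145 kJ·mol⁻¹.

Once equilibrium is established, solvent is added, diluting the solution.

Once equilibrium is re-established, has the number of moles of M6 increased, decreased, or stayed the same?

Dilution lowers every aqueous concentration by the same factor. Δn_aq = 1 − 0 = +1, so the system shifts toward the side with more dissolved moles — to the right.
The net shift is to the right. M6 is a reactant, so its amount decreases.

decreases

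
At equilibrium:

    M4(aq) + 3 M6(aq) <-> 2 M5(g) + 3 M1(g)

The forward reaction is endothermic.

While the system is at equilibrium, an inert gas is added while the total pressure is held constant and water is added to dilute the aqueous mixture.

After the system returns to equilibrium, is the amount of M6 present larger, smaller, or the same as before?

Adding inert gas at constant total pressure expands the volume and lowers every reacting partial pressure. With Δn_gas = 5 − 0 = +5, Q moves away from K toward the side with fewer gas moles, so the system shifts toward the side with more gas moles — to the right.
Dilution lowers every aqueous concentration by the same factor. Δn_aq = 0 − 4 = -4, so the system shifts toward the side with more dissolved moles — to the left.
The two effects oppose each other, so the net shift — and hence the change in M6 — cannot be determined from the given information.

cannot be determined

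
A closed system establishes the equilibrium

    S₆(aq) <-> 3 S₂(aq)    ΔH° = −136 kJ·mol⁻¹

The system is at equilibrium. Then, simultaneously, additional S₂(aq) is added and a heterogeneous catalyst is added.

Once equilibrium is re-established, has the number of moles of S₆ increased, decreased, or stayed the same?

increases

Adding S₂ (aq), a product, drives the reaction to the left.
A catalyst speeds both forward and reverse rates equally; it changes neither Q nor K — no shift from this change.
The net shift is to the left. S₆ is a reactant, so its amount increases.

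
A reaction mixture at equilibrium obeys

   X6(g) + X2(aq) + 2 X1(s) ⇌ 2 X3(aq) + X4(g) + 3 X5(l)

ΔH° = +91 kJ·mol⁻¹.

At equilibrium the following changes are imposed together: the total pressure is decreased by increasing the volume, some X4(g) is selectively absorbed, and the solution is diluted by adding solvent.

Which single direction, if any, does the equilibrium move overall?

Gas moles: reactants 1, products 1. Δn_gas = 0, so a volume change leaves Q equal to K — no shift from this change.
Removing X4 (g), a product, drives the reaction to the right.
Dilution lowers every aqueous concentration by the same factor. Δn_aq = 2 − 1 = +1, so the system shifts toward the side with more dissolved moles — to the right.
Only the nonzero effect(s) matter; the net shift is to the right.

right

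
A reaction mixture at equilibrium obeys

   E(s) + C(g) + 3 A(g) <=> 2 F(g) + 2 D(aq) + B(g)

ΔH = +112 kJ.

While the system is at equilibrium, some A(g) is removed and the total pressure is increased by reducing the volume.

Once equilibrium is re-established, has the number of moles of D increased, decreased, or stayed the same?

cannot be determined

Removing A (g), a reactant, drives the reaction to the left.
Gas moles: reactants 4, products 3 (Δn_gas = -1). Compression shifts the system toward the side with fewer moles of gas — to the right.
The two effects oppose each other, so the net shift — and hence the change in D — cannot be determined from the given information.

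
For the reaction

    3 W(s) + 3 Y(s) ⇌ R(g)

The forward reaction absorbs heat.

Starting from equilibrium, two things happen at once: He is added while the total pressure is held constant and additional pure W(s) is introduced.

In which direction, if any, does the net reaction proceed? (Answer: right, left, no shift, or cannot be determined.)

right

Adding inert gas at constant total pressure expands the volume and lowers every reacting partial pressure. With Δn_gas = 1 − 0 = +1, Q moves away from K toward the side with fewer gas moles, so the system shifts toward the side with more gas moles — to the right.
W is a pure solid; its activity is 1 regardless of amount, so Q is unaffected — no shift from this change.
Only the nonzero effect(s) matter; the net shift is to the right.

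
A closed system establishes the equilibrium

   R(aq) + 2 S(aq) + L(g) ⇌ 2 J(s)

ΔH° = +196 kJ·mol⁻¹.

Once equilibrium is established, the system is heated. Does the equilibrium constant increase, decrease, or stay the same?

K depends on temperature via the van 't Hoff relation. The forward reaction is endothermic, so raising T increases K.

increases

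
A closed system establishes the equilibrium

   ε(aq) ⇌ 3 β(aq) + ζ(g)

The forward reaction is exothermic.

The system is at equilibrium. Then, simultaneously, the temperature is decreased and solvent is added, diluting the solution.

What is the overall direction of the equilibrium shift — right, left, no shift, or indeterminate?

right

The forward reaction is exothermic. Lowering T favours the exothermic direction — shift to the right.
Dilution lowers every aqueous concentration by the same factor. Δn_aq = 3 − 1 = +2, so the system shifts toward the side with more dissolved moles — to the right.
All effects act in the same direction — net shift to the right.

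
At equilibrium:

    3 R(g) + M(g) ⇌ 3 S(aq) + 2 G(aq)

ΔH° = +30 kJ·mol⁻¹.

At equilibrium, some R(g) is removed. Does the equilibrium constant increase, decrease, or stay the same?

unchanged

The equilibrium constant depends only on temperature. This perturbation may move the position of equilibrium, but since T is unchanged, K itself is unchanged.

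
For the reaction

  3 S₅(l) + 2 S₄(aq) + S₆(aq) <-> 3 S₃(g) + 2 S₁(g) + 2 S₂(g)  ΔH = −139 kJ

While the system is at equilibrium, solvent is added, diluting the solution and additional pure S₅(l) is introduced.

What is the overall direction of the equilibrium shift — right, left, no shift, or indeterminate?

Dilution lowers every aqueous concentration by the same factor. Δn_aq = 0 − 3 = -3, so the system shifts toward the side with more dissolved moles — to the left.
S₅ is a pure liquid; its activity is 1 regardless of amount, so Q is unaffected — no shift from this change.
Only the nonzero effect(s) matter; the net shift is to the left.

left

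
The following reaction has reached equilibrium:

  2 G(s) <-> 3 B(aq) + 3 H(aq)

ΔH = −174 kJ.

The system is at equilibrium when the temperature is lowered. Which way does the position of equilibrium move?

The forward reaction is exothermic. Lowering T favours the exothermic direction — shift to the right.

right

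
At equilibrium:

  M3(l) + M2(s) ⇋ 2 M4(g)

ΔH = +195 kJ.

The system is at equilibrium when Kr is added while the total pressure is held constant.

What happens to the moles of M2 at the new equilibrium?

Adding inert gas at constant total pressure expands the volume and lowers every reacting partial pressure. With Δn_gas = 2 − 0 = +2, Q moves away from K toward the side with fewer gas moles, so the system shifts toward the side with more gas moles — to the right.
The net shift is to the right. M2 is a reactant, so its amount decreases.

decreases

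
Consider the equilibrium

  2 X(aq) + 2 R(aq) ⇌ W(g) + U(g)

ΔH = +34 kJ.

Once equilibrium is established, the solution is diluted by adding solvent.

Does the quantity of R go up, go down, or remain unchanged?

increases

Dilution lowers every aqueous concentration by the same factor. Δn_aq = 0 − 4 = -4, so the system shifts toward the side with more dissolved moles — to the left.
The net shift is to the left. R is a reactant, so its amount increases.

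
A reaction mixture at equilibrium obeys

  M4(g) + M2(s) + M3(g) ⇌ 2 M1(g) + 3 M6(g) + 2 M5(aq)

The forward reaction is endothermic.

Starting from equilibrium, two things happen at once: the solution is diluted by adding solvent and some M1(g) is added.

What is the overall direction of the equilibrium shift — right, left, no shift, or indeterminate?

cannot be determined

Dilution lowers every aqueous concentration by the same factor. Δn_aq = 2 − 0 = +2, so the system shifts toward the side with more dissolved moles — to the right.
Adding M1 (g), a product, drives the reaction to the left.
The individual effects push in opposite directions; without quantitative information the net direction cannot be determined.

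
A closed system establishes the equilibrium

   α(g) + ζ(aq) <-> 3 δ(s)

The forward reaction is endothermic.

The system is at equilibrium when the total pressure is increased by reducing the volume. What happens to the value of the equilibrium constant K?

unchanged

The equilibrium constant depends only on temperature. This perturbation may move the position of equilibrium, but since T is unchanged, K itself is unchanged.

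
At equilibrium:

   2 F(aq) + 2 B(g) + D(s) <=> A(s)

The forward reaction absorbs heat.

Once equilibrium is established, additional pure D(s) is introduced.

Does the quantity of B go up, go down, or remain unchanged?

D is a pure solid; its activity is 1 regardless of amount, so Q is unaffected — no shift from this change.
No net shift occurs, so the amount of B is unchanged.

unchanged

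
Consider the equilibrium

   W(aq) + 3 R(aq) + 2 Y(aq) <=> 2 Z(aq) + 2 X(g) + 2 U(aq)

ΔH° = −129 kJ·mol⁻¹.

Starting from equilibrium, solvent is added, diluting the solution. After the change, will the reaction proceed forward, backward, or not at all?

Dilution lowers every aqueous concentration by the same factor. Δn_aq = 4 − 6 = -2, so the system shifts toward the side with more dissolved moles — to the left.

left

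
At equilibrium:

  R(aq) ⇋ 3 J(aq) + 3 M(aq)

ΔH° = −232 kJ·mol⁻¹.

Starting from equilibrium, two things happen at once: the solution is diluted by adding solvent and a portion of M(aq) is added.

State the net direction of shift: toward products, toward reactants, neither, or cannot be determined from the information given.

cannot be determined

Dilution lowers every aqueous concentration by the same factor. Δn_aq = 6 − 1 = +5, so the system shifts toward the side with more dissolved moles — to the right.
Adding M (aq), a product, drives the reaction to the left.
The individual effects push in opposite directions; without quantitative information the net direction cannot be determined.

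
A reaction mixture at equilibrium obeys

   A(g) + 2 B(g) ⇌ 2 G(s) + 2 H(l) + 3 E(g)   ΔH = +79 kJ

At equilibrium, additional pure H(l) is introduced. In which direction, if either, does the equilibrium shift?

no shift

H is a pure liquid; its activity is 1 regardless of amount, so Q is unaffected — no shift from this change.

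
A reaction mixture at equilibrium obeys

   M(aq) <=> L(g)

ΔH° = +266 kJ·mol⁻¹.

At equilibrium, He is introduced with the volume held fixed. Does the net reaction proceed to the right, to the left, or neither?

no shift

At constant volume, adding an inert gas leaves every reacting species' partial pressure unchanged, so Q is unchanged — no shift from this change.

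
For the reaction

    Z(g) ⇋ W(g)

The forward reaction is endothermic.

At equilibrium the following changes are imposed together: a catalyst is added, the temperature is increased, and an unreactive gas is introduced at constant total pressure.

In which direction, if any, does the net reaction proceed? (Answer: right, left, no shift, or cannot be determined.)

right

A catalyst speeds both forward and reverse rates equally; it changes neither Q nor K — no shift from this change.
The forward reaction is endothermic. Raising T favours the endothermic direction — shift to the right.
Adding inert gas at constant total pressure expands the volume, scaling every reacting partial pressure by the same factor. Δn_gas = 1 − 1 = 0, so Q is unchanged — no shift.
Only the nonzero effect(s) matter; the net shift is to the right.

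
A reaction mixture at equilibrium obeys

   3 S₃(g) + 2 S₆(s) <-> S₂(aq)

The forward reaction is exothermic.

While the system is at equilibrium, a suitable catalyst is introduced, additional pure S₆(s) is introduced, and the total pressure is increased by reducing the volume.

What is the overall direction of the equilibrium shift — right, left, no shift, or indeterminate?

A catalyst speeds both forward and reverse rates equally; it changes neither Q nor K — no shift from this change.
S₆ is a pure solid; its activity is 1 regardless of amount, so Q is unaffected — no shift from this change.
Gas moles: reactants 3, products 0 (Δn_gas = -3). Compression shifts the system toward the side with fewer moles of gas — to the right.
Only the nonzero effect(s) matter; the net shift is to the right.

right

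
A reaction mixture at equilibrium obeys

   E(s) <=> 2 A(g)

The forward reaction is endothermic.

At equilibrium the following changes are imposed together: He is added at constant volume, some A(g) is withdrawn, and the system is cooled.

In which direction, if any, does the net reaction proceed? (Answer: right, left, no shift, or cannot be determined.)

At constant volume, adding an inert gas leaves every reacting species' partial pressure unchanged, so Q is unchanged — no shift from this change.
Removing A (g), a product, drives the reaction to the right.
The forward reaction is endothermic. Lowering T favours the exothermic direction — shift to the left.
The individual effects push in opposite directions; without quantitative information the net direction cannot be determined.

cannot be determined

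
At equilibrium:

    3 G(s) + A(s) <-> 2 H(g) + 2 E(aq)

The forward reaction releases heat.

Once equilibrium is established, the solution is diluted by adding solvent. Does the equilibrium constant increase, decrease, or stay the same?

unchanged

The equilibrium constant depends only on temperature. This perturbation may move the position of equilibrium, but since T is unchanged, K itself is unchanged.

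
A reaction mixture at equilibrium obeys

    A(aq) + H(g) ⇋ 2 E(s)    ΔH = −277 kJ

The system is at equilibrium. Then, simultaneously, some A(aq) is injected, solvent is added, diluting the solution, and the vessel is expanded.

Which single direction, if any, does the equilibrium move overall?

Adding A (aq), a reactant, drives the reaction to the right.
Dilution lowers every aqueous concentration by the same factor. Δn_aq = 0 − 1 = -1, so the system shifts toward the side with more dissolved moles — to the left.
Gas moles: reactants 1, products 0 (Δn_gas = -1). Expansion shifts the system toward the side with more moles of gas — to the left.
The individual effects push in opposite directions; without quantitative information the net direction cannot be determined.

cannot be determined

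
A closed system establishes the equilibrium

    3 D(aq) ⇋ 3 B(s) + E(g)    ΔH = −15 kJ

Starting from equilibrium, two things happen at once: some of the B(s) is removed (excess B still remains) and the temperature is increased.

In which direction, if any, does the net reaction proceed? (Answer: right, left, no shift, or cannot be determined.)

left

B is a pure solid; its activity is 1 regardless of amount, so Q is unaffected — no shift from this change.
The forward reaction is exothermic. Raising T favours the endothermic direction — shift to the left.
Only the nonzero effect(s) matter; the net shift is to the left.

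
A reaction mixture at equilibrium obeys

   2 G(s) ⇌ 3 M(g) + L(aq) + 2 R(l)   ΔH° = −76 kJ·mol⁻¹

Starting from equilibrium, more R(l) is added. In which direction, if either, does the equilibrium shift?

no shift

R is a pure liquid; its activity is 1 regardless of amount, so Q is unaffected — no shift from this change.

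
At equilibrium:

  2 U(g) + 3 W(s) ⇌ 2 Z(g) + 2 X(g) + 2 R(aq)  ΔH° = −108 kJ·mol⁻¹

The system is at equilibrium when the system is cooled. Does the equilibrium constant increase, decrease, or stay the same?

K depends on temperature via the van 't Hoff relation. The forward reaction is exothermic, so lowering T increases K.

increases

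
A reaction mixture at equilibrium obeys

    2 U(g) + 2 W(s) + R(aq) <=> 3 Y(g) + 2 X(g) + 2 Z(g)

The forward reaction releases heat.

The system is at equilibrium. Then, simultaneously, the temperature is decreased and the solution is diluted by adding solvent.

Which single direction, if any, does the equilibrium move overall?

The forward reaction is exothermic. Lowering T favours the exothermic direction — shift to the right.
Dilution lowers every aqueous concentration by the same factor. Δn_aq = 0 − 1 = -1, so the system shifts toward the side with more dissolved moles — to the left.
The individual effects push in opposite directions; without quantitative information the net direction cannot be determined.

cannot be determined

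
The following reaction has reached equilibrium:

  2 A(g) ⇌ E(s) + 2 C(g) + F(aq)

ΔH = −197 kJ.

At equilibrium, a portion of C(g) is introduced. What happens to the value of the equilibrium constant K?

The equilibrium constant depends only on temperature. This perturbation may move the position of equilibrium, but since T is unchanged, K itself is unchanged.

unchanged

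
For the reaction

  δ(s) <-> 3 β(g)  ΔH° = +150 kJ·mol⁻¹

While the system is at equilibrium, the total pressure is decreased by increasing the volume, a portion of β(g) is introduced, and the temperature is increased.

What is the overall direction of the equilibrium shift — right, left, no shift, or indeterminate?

Gas moles: reactants 0, products 3 (Δn_gas = +3). Expansion shifts the system toward the side with more moles of gas — to the right.
Adding β (g), a product, drives the reaction to the left.
The forward reaction is endothermic. Raising T favours the endothermic direction — shift to the right.
The individual effects push in opposite directions; without quantitative information the net direction cannot be determined.

cannot be determined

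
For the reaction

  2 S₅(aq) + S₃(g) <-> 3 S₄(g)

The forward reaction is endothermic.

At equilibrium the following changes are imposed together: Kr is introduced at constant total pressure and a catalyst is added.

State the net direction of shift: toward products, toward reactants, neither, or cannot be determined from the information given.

Adding inert gas at constant total pressure expands the volume and lowers every reacting partial pressure. With Δn_gas = 3 − 1 = +2, Q moves away from K toward the side with fewer gas moles, so the system shifts toward the side with more gas moles — to the right.
A catalyst speeds both forward and reverse rates equally; it changes neither Q nor K — no shift from this change.
Only the nonzero effect(s) matter; the net shift is to the right.

right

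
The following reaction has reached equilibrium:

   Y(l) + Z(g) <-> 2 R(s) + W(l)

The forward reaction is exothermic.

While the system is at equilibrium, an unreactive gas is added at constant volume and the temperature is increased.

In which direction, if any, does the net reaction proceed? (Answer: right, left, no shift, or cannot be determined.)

left

At constant volume, adding an inert gas leaves every reacting species' partial pressure unchanged, so Q is unchanged — no shift from this change.
The forward reaction is exothermic. Raising T favours the endothermic direction — shift to the left.
Only the nonzero effect(s) matter; the net shift is to the left.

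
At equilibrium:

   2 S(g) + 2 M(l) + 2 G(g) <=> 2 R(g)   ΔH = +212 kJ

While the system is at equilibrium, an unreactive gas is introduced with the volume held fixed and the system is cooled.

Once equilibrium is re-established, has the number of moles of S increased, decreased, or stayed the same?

At constant volume, adding an inert gas leaves every reacting species' partial pressure unchanged, so Q is unchanged — no shift from this change.
The forward reaction is endothermic. Lowering T favours the exothermic direction — shift to the left.
The net shift is to the left. S is a reactant, so its amount increases.

increases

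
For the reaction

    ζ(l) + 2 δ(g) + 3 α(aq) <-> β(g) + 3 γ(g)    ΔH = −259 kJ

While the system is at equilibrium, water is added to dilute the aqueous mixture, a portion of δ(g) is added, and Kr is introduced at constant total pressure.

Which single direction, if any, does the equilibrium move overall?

cannot be determined

Dilution lowers every aqueous concentration by the same factor. Δn_aq = 0 − 3 = -3, so the system shifts toward the side with more dissolved moles — to the left.
Adding δ (g), a reactant, drives the reaction to the right.
Adding inert gas at constant total pressure expands the volume and lowers every reacting partial pressure. With Δn_gas = 4 − 2 = +2, Q moves away from K toward the side with fewer gas moles, so the system shifts toward the side with more gas moles — to the right.
The individual effects push in opposite directions; without quantitative information the net direction cannot be determined.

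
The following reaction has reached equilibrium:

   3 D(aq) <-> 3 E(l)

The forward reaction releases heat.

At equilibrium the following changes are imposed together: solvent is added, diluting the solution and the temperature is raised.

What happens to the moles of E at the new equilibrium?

decreases

Dilution lowers every aqueous concentration by the same factor. Δn_aq = 0 − 3 = -3, so the system shifts toward the side with more dissolved moles — to the left.
The forward reaction is exothermic. Raising T favours the endothermic direction — shift to the left.
The net shift is to the left. E is a product, so its amount decreases.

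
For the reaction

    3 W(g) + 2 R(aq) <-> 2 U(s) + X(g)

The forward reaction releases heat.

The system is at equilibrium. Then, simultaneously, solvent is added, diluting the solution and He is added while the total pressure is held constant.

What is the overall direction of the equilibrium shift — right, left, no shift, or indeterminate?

Dilution lowers every aqueous concentration by the same factor. Δn_aq = 0 − 2 = -2, so the system shifts toward the side with more dissolved moles — to the left.
Adding inert gas at constant total pressure expands the volume and lowers every reacting partial pressure. With Δn_gas = 1 − 3 = -2, Q moves away from K toward the side with fewer gas moles, so the system shifts toward the side with more gas moles — to the left.
All effects act in the same direction — net shift to the left.

left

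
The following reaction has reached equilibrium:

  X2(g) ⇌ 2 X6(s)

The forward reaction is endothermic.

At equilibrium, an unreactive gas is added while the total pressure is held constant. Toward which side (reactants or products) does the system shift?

left

Adding inert gas at constant total pressure expands the volume and lowers every reacting partial pressure. With Δn_gas = 0 − 1 = -1, Q moves away from K toward the side with fewer gas moles, so the system shifts toward the side with more gas moles — to the left.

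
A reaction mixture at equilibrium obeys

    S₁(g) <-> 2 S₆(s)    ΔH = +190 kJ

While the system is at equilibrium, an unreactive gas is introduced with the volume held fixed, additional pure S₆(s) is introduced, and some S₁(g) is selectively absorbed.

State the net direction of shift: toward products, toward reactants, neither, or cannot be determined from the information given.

At constant volume, adding an inert gas leaves every reacting species' partial pressure unchanged, so Q is unchanged — no shift from this change.
S₆ is a pure solid; its activity is 1 regardless of amount, so Q is unaffected — no shift from this change.
Removing S₁ (g), a reactant, drives the reaction to the left.
Only the nonzero effect(s) matter; the net shift is to the left.

left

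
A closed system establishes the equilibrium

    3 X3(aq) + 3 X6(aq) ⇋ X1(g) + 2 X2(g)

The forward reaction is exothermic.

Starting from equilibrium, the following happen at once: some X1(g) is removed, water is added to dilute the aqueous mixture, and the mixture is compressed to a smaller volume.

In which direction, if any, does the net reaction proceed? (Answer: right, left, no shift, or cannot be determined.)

cannot be determined

Removing X1 (g), a product, drives the reaction to the right.
Dilution lowers every aqueous concentration by the same factor. Δn_aq = 0 − 6 = -6, so the system shifts toward the side with more dissolved moles — to the left.
Gas moles: reactants 0, products 3 (Δn_gas = +3). Compression shifts the system toward the side with fewer moles of gas — to the left.
The individual effects push in opposite directions; without quantitative information the net direction cannot be determined.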